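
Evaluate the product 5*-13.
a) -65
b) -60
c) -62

5 * -13 = -65
a) -65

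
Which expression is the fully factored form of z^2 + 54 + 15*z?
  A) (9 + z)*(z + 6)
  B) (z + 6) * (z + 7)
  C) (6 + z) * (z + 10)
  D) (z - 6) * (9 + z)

We need to factor z^2 + 54 + 15*z.
The factored form is (9 + z)*(z + 6).
A) (9 + z)*(z + 6)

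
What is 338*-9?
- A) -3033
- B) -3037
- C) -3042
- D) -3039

338 * -9 = -3042
C) -3042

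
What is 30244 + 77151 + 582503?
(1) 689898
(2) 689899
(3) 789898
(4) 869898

First: 30244 + 77151 = 107395
Then: 107395 + 582503 = 689898
1) 689898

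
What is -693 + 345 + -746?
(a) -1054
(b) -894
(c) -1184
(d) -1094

First: -693 + 345 = -348
Then: -348 + -746 = -1094
d) -1094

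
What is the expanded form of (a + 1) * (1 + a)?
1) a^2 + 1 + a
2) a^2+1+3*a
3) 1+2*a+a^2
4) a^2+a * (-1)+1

Expanding (a + 1) * (1 + a):
= 1+2*a+a^2
3) 1+2*a+a^2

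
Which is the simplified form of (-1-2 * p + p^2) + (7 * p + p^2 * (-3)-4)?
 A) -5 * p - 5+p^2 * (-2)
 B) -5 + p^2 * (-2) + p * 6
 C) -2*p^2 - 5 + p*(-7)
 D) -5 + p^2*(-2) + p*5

Adding the polynomials and combining like terms:
(-1 - 2*p + p^2) + (7*p + p^2*(-3) - 4)
= -5 + p^2*(-2) + p*5
D) -5 + p^2*(-2) + p*5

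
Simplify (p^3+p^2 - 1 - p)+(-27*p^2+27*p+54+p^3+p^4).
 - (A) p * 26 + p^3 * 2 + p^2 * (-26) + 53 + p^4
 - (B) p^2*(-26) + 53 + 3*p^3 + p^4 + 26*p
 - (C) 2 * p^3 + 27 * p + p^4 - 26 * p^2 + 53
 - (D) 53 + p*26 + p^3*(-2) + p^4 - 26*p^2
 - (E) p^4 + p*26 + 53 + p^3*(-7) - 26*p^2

Adding the polynomials and combining like terms:
(p^3 + p^2 - 1 - p) + (-27*p^2 + 27*p + 54 + p^3 + p^4)
= p * 26 + p^3 * 2 + p^2 * (-26) + 53 + p^4
A) p * 26 + p^3 * 2 + p^2 * (-26) + 53 + p^4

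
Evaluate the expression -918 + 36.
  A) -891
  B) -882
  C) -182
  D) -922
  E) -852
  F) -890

-918 + 36 = -882
B) -882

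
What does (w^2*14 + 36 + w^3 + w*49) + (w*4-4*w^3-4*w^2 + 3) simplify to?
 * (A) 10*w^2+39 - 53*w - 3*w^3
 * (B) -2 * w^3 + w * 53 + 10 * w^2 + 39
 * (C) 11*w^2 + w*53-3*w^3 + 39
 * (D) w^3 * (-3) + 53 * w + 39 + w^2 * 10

Adding the polynomials and combining like terms:
(w^2*14 + 36 + w^3 + w*49) + (w*4 - 4*w^3 - 4*w^2 + 3)
= w^3 * (-3) + 53 * w + 39 + w^2 * 10
D) w^3 * (-3) + 53 * w + 39 + w^2 * 10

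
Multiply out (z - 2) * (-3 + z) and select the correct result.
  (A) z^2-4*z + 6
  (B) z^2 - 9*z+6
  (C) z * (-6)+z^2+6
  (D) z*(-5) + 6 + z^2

Expanding (z - 2) * (-3 + z):
= z*(-5) + 6 + z^2
D) z*(-5) + 6 + z^2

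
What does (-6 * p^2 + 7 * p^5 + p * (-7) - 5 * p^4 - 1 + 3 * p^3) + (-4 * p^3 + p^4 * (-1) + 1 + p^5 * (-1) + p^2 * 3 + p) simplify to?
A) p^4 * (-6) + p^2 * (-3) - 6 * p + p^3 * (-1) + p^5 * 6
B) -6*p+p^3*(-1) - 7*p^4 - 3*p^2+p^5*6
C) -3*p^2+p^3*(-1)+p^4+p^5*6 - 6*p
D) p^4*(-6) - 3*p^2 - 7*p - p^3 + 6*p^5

Adding the polynomials and combining like terms:
(-6*p^2 + 7*p^5 + p*(-7) - 5*p^4 - 1 + 3*p^3) + (-4*p^3 + p^4*(-1) + 1 + p^5*(-1) + p^2*3 + p)
= p^4 * (-6) + p^2 * (-3) - 6 * p + p^3 * (-1) + p^5 * 6
A) p^4 * (-6) + p^2 * (-3) - 6 * p + p^3 * (-1) + p^5 * 6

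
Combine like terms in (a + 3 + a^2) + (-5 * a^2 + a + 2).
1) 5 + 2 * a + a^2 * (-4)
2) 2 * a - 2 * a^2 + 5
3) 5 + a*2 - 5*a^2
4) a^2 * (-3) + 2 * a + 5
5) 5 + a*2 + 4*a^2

Adding the polynomials and combining like terms:
(a + 3 + a^2) + (-5*a^2 + a + 2)
= 5 + 2 * a + a^2 * (-4)
1) 5 + 2 * a + a^2 * (-4)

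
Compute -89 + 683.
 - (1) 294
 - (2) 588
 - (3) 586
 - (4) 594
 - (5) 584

-89 + 683 = 594
4) 594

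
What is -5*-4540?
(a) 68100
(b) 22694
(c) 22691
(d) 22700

-5 * -4540 = 22700
d) 22700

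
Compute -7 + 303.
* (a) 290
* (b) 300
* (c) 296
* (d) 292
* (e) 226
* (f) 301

-7 + 303 = 296
c) 296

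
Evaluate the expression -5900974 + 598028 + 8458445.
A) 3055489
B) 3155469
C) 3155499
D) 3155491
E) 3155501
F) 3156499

First: -5900974 + 598028 = -5302946
Then: -5302946 + 8458445 = 3155499
C) 3155499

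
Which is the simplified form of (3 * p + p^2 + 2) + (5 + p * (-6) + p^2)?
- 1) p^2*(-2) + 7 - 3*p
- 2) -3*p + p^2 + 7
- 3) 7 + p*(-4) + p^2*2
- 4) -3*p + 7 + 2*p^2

Adding the polynomials and combining like terms:
(3*p + p^2 + 2) + (5 + p*(-6) + p^2)
= -3*p + 7 + 2*p^2
4) -3*p + 7 + 2*p^2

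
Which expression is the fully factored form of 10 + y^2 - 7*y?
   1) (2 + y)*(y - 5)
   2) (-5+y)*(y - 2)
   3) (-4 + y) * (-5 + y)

We need to factor 10 + y^2 - 7*y.
The factored form is (-5+y)*(y - 2).
2) (-5+y)*(y - 2)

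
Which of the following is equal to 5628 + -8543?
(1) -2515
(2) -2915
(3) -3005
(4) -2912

5628 + -8543 = -2915
2) -2915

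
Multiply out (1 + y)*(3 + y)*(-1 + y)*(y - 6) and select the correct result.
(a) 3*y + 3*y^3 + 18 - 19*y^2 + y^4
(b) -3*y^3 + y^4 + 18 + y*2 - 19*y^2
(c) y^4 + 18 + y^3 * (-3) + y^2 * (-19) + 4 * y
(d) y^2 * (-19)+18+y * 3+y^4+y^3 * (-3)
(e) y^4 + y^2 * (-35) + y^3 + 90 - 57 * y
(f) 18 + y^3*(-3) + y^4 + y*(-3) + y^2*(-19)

Expanding (1 + y)*(3 + y)*(-1 + y)*(y - 6):
= y^2 * (-19)+18+y * 3+y^4+y^3 * (-3)
d) y^2 * (-19)+18+y * 3+y^4+y^3 * (-3)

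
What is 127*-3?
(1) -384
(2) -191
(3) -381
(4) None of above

127 * -3 = -381
3) -381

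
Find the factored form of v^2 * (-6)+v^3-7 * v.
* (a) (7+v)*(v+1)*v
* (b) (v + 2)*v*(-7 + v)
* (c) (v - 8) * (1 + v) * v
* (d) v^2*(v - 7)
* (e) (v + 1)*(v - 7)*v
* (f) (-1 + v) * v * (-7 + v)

We need to factor v^2 * (-6)+v^3-7 * v.
The factored form is (v + 1)*(v - 7)*v.
e) (v + 1)*(v - 7)*v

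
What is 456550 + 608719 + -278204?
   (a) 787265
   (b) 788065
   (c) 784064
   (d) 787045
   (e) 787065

First: 456550 + 608719 = 1065269
Then: 1065269 + -278204 = 787065
e) 787065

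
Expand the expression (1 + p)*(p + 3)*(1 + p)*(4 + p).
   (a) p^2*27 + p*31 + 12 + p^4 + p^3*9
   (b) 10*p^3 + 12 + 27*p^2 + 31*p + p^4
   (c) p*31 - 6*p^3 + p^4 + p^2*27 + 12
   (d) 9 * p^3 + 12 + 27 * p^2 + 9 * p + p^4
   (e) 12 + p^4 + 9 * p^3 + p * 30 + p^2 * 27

Expanding (1 + p)*(p + 3)*(1 + p)*(4 + p):
= p^2*27 + p*31 + 12 + p^4 + p^3*9
a) p^2*27 + p*31 + 12 + p^4 + p^3*9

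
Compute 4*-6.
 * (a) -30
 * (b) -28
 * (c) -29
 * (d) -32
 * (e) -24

4 * -6 = -24
e) -24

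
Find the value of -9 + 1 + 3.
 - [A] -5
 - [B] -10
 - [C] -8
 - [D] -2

First: -9 + 1 = -8
Then: -8 + 3 = -5
A) -5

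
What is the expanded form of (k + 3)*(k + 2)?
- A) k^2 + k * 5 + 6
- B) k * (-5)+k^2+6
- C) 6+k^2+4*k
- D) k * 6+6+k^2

Expanding (k + 3)*(k + 2):
= k^2 + k * 5 + 6
A) k^2 + k * 5 + 6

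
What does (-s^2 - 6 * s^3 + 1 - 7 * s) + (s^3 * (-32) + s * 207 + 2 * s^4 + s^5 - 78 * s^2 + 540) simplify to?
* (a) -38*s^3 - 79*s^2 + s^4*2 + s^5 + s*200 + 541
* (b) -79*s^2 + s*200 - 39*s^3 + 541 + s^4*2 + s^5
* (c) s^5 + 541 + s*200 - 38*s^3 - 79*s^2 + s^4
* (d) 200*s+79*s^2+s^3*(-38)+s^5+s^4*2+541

Adding the polynomials and combining like terms:
(-s^2 - 6*s^3 + 1 - 7*s) + (s^3*(-32) + s*207 + 2*s^4 + s^5 - 78*s^2 + 540)
= -38*s^3 - 79*s^2 + s^4*2 + s^5 + s*200 + 541
a) -38*s^3 - 79*s^2 + s^4*2 + s^5 + s*200 + 541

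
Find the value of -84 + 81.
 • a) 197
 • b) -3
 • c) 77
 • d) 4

-84 + 81 = -3
b) -3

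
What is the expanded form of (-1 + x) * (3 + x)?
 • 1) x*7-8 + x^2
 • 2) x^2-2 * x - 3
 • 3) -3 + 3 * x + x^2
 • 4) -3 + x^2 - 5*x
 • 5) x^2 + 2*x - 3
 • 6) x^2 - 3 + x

Expanding (-1 + x) * (3 + x):
= x^2 + 2*x - 3
5) x^2 + 2*x - 3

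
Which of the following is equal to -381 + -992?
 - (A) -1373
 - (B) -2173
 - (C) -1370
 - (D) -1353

-381 + -992 = -1373
A) -1373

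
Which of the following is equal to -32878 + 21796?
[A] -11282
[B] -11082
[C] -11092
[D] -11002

-32878 + 21796 = -11082
B) -11082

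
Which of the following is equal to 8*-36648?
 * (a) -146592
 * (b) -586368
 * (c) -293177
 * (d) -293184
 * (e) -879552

8 * -36648 = -293184
d) -293184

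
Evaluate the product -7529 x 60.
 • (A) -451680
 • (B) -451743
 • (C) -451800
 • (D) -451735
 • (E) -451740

-7529 * 60 = -451740
E) -451740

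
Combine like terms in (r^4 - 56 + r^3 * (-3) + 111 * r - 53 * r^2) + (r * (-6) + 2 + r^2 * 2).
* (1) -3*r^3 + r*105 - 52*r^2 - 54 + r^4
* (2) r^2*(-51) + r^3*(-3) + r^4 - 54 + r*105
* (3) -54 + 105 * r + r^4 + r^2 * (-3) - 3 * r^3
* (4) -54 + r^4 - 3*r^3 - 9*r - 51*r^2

Adding the polynomials and combining like terms:
(r^4 - 56 + r^3*(-3) + 111*r - 53*r^2) + (r*(-6) + 2 + r^2*2)
= r^2*(-51) + r^3*(-3) + r^4 - 54 + r*105
2) r^2*(-51) + r^3*(-3) + r^4 - 54 + r*105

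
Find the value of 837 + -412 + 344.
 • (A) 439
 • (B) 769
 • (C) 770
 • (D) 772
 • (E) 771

First: 837 + -412 = 425
Then: 425 + 344 = 769
B) 769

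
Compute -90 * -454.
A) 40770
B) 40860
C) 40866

-90 * -454 = 40860
B) 40860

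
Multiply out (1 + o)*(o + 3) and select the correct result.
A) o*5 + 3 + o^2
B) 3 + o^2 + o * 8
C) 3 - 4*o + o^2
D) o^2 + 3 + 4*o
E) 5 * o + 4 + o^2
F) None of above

Expanding (1 + o)*(o + 3):
= o^2 + 3 + 4*o
D) o^2 + 3 + 4*o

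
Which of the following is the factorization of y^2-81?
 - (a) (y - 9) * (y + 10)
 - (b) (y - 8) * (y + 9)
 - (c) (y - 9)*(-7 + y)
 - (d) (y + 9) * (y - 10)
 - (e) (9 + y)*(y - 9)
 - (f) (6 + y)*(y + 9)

We need to factor y^2-81.
The factored form is (9 + y)*(y - 9).
e) (9 + y)*(y - 9)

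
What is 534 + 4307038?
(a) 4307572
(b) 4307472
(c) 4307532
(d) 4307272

534 + 4307038 = 4307572
a) 4307572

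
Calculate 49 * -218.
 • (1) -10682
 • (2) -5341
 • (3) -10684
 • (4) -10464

49 * -218 = -10682
1) -10682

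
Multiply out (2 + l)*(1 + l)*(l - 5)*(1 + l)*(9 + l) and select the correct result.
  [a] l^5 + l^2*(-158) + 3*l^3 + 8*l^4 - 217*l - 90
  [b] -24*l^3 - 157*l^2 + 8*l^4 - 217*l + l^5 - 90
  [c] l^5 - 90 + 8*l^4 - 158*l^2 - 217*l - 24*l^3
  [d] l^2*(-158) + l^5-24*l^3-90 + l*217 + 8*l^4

Expanding (2 + l)*(1 + l)*(l - 5)*(1 + l)*(9 + l):
= l^5 - 90 + 8*l^4 - 158*l^2 - 217*l - 24*l^3
c) l^5 - 90 + 8*l^4 - 158*l^2 - 217*l - 24*l^3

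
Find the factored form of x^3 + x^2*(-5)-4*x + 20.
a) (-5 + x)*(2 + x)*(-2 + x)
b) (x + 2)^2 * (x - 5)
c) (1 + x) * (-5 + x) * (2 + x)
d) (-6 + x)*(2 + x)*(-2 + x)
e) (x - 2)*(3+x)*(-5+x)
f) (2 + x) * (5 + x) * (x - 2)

We need to factor x^3 + x^2*(-5)-4*x + 20.
The factored form is (-5 + x)*(2 + x)*(-2 + x).
a) (-5 + x)*(2 + x)*(-2 + x)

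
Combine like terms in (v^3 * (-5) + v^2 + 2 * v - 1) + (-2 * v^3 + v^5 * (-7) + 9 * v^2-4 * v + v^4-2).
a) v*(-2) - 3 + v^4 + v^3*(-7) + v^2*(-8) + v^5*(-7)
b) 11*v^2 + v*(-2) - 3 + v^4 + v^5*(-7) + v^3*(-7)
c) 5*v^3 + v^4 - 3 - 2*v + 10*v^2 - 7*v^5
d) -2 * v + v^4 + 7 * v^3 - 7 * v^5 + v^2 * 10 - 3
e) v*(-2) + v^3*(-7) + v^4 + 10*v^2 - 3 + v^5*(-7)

Adding the polynomials and combining like terms:
(v^3*(-5) + v^2 + 2*v - 1) + (-2*v^3 + v^5*(-7) + 9*v^2 - 4*v + v^4 - 2)
= v*(-2) + v^3*(-7) + v^4 + 10*v^2 - 3 + v^5*(-7)
e) v*(-2) + v^3*(-7) + v^4 + 10*v^2 - 3 + v^5*(-7)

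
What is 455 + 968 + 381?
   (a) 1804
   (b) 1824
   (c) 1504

First: 455 + 968 = 1423
Then: 1423 + 381 = 1804
a) 1804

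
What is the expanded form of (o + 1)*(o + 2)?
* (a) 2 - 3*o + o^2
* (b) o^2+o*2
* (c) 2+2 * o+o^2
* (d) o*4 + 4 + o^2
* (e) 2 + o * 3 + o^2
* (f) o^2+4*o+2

Expanding (o + 1)*(o + 2):
= 2 + o * 3 + o^2
e) 2 + o * 3 + o^2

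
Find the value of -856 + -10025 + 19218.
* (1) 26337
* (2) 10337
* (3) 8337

First: -856 + -10025 = -10881
Then: -10881 + 19218 = 8337
3) 8337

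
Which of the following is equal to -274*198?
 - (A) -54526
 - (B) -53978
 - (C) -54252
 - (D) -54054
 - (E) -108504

-274 * 198 = -54252
C) -54252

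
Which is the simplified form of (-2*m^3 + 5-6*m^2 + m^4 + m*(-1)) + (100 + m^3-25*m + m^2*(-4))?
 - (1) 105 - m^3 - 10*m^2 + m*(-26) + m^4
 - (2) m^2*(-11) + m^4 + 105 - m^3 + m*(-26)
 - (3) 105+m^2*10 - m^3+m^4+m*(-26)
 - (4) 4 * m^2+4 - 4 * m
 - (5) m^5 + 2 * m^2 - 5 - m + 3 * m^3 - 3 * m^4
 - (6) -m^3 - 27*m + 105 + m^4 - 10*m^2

Adding the polynomials and combining like terms:
(-2*m^3 + 5 - 6*m^2 + m^4 + m*(-1)) + (100 + m^3 - 25*m + m^2*(-4))
= 105 - m^3 - 10*m^2 + m*(-26) + m^4
1) 105 - m^3 - 10*m^2 + m*(-26) + m^4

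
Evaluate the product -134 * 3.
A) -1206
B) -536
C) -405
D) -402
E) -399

-134 * 3 = -402
D) -402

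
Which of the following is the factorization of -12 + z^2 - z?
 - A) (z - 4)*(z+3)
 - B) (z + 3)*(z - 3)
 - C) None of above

We need to factor -12 + z^2 - z.
The factored form is (z - 4)*(z+3).
A) (z - 4)*(z+3)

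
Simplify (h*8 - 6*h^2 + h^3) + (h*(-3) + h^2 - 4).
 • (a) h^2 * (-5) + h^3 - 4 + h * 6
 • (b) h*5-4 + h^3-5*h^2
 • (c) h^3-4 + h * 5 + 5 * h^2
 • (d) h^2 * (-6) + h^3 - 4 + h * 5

Adding the polynomials and combining like terms:
(h*8 - 6*h^2 + h^3) + (h*(-3) + h^2 - 4)
= h*5-4 + h^3-5*h^2
b) h*5-4 + h^3-5*h^2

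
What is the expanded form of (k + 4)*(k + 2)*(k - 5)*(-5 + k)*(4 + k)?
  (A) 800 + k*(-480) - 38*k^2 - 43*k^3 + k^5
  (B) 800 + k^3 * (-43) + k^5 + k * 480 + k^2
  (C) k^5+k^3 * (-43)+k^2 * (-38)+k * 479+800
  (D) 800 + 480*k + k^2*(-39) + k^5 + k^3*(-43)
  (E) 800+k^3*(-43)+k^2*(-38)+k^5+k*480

Expanding (k + 4)*(k + 2)*(k - 5)*(-5 + k)*(4 + k):
= 800+k^3*(-43)+k^2*(-38)+k^5+k*480
E) 800+k^3*(-43)+k^2*(-38)+k^5+k*480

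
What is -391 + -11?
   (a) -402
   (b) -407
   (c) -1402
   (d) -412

-391 + -11 = -402
a) -402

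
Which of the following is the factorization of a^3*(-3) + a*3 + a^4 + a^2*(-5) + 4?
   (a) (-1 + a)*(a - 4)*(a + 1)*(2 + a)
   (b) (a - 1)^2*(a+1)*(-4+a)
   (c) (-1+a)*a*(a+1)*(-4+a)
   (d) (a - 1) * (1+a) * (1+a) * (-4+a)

We need to factor a^3*(-3) + a*3 + a^4 + a^2*(-5) + 4.
The factored form is (a - 1) * (1+a) * (1+a) * (-4+a).
d) (a - 1) * (1+a) * (1+a) * (-4+a)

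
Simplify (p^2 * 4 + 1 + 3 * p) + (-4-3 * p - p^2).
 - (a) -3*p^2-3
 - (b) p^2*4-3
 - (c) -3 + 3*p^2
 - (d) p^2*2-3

Adding the polynomials and combining like terms:
(p^2*4 + 1 + 3*p) + (-4 - 3*p - p^2)
= -3 + 3*p^2
c) -3 + 3*p^2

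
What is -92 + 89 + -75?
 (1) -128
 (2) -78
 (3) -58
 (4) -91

First: -92 + 89 = -3
Then: -3 + -75 = -78
2) -78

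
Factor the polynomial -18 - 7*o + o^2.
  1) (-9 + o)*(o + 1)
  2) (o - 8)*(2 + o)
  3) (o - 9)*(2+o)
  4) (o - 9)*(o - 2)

We need to factor -18 - 7*o + o^2.
The factored form is (o - 9)*(2+o).
3) (o - 9)*(2+o)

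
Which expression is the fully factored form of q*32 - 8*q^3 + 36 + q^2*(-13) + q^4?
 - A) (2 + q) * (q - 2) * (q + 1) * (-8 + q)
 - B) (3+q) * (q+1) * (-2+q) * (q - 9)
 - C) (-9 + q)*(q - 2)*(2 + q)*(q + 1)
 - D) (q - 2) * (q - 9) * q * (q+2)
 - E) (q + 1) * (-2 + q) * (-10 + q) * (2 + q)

We need to factor q*32 - 8*q^3 + 36 + q^2*(-13) + q^4.
The factored form is (-9 + q)*(q - 2)*(2 + q)*(q + 1).
C) (-9 + q)*(q - 2)*(2 + q)*(q + 1)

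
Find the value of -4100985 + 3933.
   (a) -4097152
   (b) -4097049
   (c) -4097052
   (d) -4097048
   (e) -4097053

-4100985 + 3933 = -4097052
c) -4097052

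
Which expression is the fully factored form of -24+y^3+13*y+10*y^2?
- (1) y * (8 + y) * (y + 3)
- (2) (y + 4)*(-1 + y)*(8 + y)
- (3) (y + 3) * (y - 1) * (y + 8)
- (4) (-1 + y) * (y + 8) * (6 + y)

We need to factor -24+y^3+13*y+10*y^2.
The factored form is (y + 3) * (y - 1) * (y + 8).
3) (y + 3) * (y - 1) * (y + 8)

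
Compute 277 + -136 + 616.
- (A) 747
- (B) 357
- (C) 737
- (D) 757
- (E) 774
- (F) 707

First: 277 + -136 = 141
Then: 141 + 616 = 757
D) 757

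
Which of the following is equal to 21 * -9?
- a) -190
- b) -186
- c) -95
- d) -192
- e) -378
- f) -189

21 * -9 = -189
f) -189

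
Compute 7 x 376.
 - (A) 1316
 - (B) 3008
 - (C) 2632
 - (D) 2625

7 * 376 = 2632
C) 2632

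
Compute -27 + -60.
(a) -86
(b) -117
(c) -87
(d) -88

-27 + -60 = -87
c) -87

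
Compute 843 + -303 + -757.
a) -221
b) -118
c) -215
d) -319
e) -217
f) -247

First: 843 + -303 = 540
Then: 540 + -757 = -217
e) -217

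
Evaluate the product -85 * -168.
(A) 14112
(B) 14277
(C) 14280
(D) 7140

-85 * -168 = 14280
C) 14280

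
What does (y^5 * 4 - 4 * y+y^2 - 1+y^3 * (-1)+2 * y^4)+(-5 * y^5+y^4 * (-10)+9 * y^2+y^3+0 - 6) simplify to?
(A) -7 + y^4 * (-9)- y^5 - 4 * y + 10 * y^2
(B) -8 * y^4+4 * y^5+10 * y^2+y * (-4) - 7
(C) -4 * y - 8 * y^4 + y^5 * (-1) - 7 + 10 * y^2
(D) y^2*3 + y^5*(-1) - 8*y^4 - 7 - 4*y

Adding the polynomials and combining like terms:
(y^5*4 - 4*y + y^2 - 1 + y^3*(-1) + 2*y^4) + (-5*y^5 + y^4*(-10) + 9*y^2 + y^3 + 0 - 6)
= -4 * y - 8 * y^4 + y^5 * (-1) - 7 + 10 * y^2
C) -4 * y - 8 * y^4 + y^5 * (-1) - 7 + 10 * y^2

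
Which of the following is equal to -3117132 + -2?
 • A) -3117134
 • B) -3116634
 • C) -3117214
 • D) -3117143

-3117132 + -2 = -3117134
A) -3117134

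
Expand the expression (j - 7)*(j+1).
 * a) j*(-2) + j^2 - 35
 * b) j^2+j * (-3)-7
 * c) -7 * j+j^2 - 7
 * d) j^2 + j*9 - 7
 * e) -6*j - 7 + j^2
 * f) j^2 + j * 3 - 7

Expanding (j - 7)*(j+1):
= -6*j - 7 + j^2
e) -6*j - 7 + j^2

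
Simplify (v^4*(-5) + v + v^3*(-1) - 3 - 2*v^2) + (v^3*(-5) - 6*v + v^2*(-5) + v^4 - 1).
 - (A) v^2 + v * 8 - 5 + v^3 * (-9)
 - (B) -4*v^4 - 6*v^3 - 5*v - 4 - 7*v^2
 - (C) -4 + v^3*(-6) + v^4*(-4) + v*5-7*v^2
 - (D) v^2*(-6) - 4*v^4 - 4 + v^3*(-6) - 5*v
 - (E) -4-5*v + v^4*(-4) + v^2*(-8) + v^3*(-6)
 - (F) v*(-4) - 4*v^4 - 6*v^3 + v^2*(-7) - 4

Adding the polynomials and combining like terms:
(v^4*(-5) + v + v^3*(-1) - 3 - 2*v^2) + (v^3*(-5) - 6*v + v^2*(-5) + v^4 - 1)
= -4*v^4 - 6*v^3 - 5*v - 4 - 7*v^2
B) -4*v^4 - 6*v^3 - 5*v - 4 - 7*v^2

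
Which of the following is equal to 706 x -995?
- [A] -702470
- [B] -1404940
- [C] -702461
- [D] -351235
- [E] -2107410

706 * -995 = -702470
A) -702470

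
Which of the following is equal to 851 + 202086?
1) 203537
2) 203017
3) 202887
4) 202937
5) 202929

851 + 202086 = 202937
4) 202937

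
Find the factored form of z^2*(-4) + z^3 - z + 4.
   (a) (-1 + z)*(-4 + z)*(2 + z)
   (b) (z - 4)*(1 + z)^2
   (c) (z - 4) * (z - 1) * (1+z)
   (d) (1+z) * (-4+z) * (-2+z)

We need to factor z^2*(-4) + z^3 - z + 4.
The factored form is (z - 4) * (z - 1) * (1+z).
c) (z - 4) * (z - 1) * (1+z)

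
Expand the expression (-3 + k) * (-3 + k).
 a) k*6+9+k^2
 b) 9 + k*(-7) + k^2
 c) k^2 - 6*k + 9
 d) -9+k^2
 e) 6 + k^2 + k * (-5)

Expanding (-3 + k) * (-3 + k):
= k^2 - 6*k + 9
c) k^2 - 6*k + 9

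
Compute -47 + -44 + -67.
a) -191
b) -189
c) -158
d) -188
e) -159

First: -47 + -44 = -91
Then: -91 + -67 = -158
c) -158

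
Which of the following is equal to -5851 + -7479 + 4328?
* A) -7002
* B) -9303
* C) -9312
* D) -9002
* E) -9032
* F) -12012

First: -5851 + -7479 = -13330
Then: -13330 + 4328 = -9002
D) -9002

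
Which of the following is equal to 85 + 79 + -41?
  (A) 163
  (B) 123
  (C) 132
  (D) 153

First: 85 + 79 = 164
Then: 164 + -41 = 123
B) 123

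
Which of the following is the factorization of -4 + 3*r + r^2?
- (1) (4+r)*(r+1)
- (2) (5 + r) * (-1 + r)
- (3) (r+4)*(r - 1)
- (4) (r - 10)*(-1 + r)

We need to factor -4 + 3*r + r^2.
The factored form is (r+4)*(r - 1).
3) (r+4)*(r - 1)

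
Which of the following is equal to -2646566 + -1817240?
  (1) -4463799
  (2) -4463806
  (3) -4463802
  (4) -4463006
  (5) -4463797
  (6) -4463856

-2646566 + -1817240 = -4463806
2) -4463806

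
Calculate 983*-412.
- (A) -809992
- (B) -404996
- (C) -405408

983 * -412 = -404996
B) -404996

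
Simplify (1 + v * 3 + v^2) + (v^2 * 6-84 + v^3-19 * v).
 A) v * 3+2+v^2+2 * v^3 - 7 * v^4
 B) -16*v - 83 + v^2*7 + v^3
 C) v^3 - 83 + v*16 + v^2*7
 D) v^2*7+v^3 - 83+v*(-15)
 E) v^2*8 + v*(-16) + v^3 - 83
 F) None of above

Adding the polynomials and combining like terms:
(1 + v*3 + v^2) + (v^2*6 - 84 + v^3 - 19*v)
= -16*v - 83 + v^2*7 + v^3
B) -16*v - 83 + v^2*7 + v^3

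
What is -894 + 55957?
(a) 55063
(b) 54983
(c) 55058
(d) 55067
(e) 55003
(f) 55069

-894 + 55957 = 55063
a) 55063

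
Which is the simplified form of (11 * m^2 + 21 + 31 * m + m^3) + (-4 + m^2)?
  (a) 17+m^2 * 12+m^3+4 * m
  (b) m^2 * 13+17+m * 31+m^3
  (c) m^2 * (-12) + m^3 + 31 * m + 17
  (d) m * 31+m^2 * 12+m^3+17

Adding the polynomials and combining like terms:
(11*m^2 + 21 + 31*m + m^3) + (-4 + m^2)
= m * 31+m^2 * 12+m^3+17
d) m * 31+m^2 * 12+m^3+17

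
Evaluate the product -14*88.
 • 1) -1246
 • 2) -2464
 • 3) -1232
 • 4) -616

-14 * 88 = -1232
3) -1232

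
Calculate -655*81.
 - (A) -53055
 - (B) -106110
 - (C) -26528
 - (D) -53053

-655 * 81 = -53055
A) -53055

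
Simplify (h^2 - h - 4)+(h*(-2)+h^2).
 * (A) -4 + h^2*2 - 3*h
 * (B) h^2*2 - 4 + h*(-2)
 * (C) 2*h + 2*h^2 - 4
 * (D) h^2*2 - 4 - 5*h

Adding the polynomials and combining like terms:
(h^2 - h - 4) + (h*(-2) + h^2)
= -4 + h^2*2 - 3*h
A) -4 + h^2*2 - 3*h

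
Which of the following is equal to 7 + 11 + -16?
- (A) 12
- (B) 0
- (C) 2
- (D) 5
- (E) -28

First: 7 + 11 = 18
Then: 18 + -16 = 2
C) 2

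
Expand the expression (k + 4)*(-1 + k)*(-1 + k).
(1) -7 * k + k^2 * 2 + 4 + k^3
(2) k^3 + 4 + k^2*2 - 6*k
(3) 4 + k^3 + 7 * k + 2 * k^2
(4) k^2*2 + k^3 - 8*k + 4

Expanding (k + 4)*(-1 + k)*(-1 + k):
= -7 * k + k^2 * 2 + 4 + k^3
1) -7 * k + k^2 * 2 + 4 + k^3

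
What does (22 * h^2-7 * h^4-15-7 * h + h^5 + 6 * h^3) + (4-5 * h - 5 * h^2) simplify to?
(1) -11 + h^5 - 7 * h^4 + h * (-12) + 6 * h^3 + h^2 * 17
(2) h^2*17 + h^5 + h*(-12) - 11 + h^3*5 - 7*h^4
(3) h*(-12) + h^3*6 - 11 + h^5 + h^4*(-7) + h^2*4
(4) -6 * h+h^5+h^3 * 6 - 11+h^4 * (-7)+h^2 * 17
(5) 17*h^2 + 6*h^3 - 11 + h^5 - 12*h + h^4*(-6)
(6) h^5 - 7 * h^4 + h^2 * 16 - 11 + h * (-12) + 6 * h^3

Adding the polynomials and combining like terms:
(22*h^2 - 7*h^4 - 15 - 7*h + h^5 + 6*h^3) + (4 - 5*h - 5*h^2)
= -11 + h^5 - 7 * h^4 + h * (-12) + 6 * h^3 + h^2 * 17
1) -11 + h^5 - 7 * h^4 + h * (-12) + 6 * h^3 + h^2 * 17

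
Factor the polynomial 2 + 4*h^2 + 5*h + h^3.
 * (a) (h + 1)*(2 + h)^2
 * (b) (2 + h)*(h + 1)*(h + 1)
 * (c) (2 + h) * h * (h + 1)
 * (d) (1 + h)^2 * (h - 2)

We need to factor 2 + 4*h^2 + 5*h + h^3.
The factored form is (2 + h)*(h + 1)*(h + 1).
b) (2 + h)*(h + 1)*(h + 1)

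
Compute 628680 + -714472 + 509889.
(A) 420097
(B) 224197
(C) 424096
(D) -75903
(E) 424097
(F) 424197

First: 628680 + -714472 = -85792
Then: -85792 + 509889 = 424097
E) 424097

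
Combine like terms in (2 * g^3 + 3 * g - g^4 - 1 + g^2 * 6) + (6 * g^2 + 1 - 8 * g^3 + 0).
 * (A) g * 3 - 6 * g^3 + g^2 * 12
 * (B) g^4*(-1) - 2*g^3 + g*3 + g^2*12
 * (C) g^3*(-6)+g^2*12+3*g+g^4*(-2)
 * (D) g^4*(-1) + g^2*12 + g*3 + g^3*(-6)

Adding the polynomials and combining like terms:
(2*g^3 + 3*g - g^4 - 1 + g^2*6) + (6*g^2 + 1 - 8*g^3 + 0)
= g^4*(-1) + g^2*12 + g*3 + g^3*(-6)
D) g^4*(-1) + g^2*12 + g*3 + g^3*(-6)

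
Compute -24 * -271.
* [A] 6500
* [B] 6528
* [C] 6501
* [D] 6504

-24 * -271 = 6504
D) 6504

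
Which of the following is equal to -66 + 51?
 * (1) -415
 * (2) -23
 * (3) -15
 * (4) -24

-66 + 51 = -15
3) -15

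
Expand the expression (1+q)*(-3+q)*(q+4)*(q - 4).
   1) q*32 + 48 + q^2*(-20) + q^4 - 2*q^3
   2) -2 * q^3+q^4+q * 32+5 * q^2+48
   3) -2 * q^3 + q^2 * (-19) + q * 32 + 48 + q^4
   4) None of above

Expanding (1+q)*(-3+q)*(q+4)*(q - 4):
= -2 * q^3 + q^2 * (-19) + q * 32 + 48 + q^4
3) -2 * q^3 + q^2 * (-19) + q * 32 + 48 + q^4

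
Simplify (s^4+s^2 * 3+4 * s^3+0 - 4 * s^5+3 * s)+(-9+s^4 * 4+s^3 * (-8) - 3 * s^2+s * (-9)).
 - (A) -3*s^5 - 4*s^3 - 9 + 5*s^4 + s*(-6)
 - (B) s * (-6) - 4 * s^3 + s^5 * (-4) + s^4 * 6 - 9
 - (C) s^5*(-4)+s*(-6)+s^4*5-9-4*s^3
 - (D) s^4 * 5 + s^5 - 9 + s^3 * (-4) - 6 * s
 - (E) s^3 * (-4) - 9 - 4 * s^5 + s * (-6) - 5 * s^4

Adding the polynomials and combining like terms:
(s^4 + s^2*3 + 4*s^3 + 0 - 4*s^5 + 3*s) + (-9 + s^4*4 + s^3*(-8) - 3*s^2 + s*(-9))
= s^5*(-4)+s*(-6)+s^4*5-9-4*s^3
C) s^5*(-4)+s*(-6)+s^4*5-9-4*s^3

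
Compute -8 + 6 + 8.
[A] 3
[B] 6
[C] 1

First: -8 + 6 = -2
Then: -2 + 8 = 6
B) 6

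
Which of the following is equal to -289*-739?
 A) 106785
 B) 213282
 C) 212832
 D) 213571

-289 * -739 = 213571
D) 213571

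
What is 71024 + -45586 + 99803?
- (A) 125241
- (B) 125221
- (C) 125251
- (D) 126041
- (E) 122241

First: 71024 + -45586 = 25438
Then: 25438 + 99803 = 125241
A) 125241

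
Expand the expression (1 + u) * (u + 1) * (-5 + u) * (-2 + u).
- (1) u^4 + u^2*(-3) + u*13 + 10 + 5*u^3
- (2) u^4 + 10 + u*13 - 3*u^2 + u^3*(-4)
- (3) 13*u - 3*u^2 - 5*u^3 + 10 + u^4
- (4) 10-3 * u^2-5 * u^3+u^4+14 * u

Expanding (1 + u) * (u + 1) * (-5 + u) * (-2 + u):
= 13*u - 3*u^2 - 5*u^3 + 10 + u^4
3) 13*u - 3*u^2 - 5*u^3 + 10 + u^4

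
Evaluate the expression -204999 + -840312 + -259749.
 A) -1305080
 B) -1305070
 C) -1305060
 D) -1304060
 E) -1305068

First: -204999 + -840312 = -1045311
Then: -1045311 + -259749 = -1305060
C) -1305060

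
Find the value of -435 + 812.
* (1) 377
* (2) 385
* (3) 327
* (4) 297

-435 + 812 = 377
1) 377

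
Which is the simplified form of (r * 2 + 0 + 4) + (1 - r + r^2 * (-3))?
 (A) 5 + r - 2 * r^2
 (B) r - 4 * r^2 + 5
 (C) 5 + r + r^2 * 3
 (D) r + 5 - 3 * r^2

Adding the polynomials and combining like terms:
(r*2 + 0 + 4) + (1 - r + r^2*(-3))
= r + 5 - 3 * r^2
D) r + 5 - 3 * r^2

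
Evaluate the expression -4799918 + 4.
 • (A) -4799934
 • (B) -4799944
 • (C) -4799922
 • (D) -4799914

-4799918 + 4 = -4799914
D) -4799914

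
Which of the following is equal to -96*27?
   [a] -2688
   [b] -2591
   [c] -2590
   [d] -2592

-96 * 27 = -2592
d) -2592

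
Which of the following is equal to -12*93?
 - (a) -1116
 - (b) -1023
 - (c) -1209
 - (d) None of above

-12 * 93 = -1116
a) -1116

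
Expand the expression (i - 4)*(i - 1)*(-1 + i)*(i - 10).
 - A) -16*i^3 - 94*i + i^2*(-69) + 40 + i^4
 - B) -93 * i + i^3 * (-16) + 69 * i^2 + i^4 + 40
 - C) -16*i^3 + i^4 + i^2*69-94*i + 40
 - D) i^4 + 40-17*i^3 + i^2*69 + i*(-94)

Expanding (i - 4)*(i - 1)*(-1 + i)*(i - 10):
= -16*i^3 + i^4 + i^2*69-94*i + 40
C) -16*i^3 + i^4 + i^2*69-94*i + 40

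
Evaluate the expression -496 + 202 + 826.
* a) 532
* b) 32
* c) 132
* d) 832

First: -496 + 202 = -294
Then: -294 + 826 = 532
a) 532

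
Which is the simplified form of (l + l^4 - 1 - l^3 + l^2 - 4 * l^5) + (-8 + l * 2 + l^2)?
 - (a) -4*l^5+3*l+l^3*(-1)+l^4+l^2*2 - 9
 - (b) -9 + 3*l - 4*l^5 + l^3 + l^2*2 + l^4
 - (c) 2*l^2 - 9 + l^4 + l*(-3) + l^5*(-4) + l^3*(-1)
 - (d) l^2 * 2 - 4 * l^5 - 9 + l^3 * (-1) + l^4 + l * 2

Adding the polynomials and combining like terms:
(l + l^4 - 1 - l^3 + l^2 - 4*l^5) + (-8 + l*2 + l^2)
= -4*l^5+3*l+l^3*(-1)+l^4+l^2*2 - 9
a) -4*l^5+3*l+l^3*(-1)+l^4+l^2*2 - 9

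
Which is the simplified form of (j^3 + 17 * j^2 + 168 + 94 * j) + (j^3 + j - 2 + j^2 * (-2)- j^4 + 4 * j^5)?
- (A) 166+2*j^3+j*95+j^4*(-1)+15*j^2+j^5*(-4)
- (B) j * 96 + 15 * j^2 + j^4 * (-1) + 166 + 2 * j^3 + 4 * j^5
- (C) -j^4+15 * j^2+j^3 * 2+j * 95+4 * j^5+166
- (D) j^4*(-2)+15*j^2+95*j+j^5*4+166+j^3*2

Adding the polynomials and combining like terms:
(j^3 + 17*j^2 + 168 + 94*j) + (j^3 + j - 2 + j^2*(-2) - j^4 + 4*j^5)
= -j^4+15 * j^2+j^3 * 2+j * 95+4 * j^5+166
C) -j^4+15 * j^2+j^3 * 2+j * 95+4 * j^5+166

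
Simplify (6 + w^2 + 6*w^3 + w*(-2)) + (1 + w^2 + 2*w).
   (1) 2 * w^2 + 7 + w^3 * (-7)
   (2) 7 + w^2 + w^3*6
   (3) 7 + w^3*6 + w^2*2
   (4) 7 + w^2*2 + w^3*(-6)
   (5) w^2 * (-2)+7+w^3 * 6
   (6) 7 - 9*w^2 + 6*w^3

Adding the polynomials and combining like terms:
(6 + w^2 + 6*w^3 + w*(-2)) + (1 + w^2 + 2*w)
= 7 + w^3*6 + w^2*2
3) 7 + w^3*6 + w^2*2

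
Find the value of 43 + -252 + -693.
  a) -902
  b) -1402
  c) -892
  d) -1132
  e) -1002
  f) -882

First: 43 + -252 = -209
Then: -209 + -693 = -902
a) -902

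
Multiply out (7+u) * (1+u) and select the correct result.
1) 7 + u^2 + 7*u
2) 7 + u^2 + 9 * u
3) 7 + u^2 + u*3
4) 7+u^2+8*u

Expanding (7+u) * (1+u):
= 7+u^2+8*u
4) 7+u^2+8*u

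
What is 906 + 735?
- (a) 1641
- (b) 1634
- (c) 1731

906 + 735 = 1641
a) 1641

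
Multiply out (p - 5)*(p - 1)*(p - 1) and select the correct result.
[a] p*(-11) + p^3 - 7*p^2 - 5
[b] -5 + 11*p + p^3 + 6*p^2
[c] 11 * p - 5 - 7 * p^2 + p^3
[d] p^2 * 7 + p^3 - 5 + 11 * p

Expanding (p - 5)*(p - 1)*(p - 1):
= 11 * p - 5 - 7 * p^2 + p^3
c) 11 * p - 5 - 7 * p^2 + p^3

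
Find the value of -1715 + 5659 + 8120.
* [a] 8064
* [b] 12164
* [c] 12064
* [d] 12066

First: -1715 + 5659 = 3944
Then: 3944 + 8120 = 12064
c) 12064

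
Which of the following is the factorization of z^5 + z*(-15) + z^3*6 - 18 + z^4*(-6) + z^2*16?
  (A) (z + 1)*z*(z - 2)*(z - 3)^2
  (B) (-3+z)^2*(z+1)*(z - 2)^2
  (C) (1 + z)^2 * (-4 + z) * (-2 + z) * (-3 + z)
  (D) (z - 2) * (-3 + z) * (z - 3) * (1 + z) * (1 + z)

We need to factor z^5 + z*(-15) + z^3*6 - 18 + z^4*(-6) + z^2*16.
The factored form is (z - 2) * (-3 + z) * (z - 3) * (1 + z) * (1 + z).
D) (z - 2) * (-3 + z) * (z - 3) * (1 + z) * (1 + z)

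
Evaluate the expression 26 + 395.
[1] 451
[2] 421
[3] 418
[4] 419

26 + 395 = 421
2) 421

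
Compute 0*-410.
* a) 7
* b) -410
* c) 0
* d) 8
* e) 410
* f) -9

0 * -410 = 0
c) 0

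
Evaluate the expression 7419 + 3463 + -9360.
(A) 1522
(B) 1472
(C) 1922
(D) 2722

First: 7419 + 3463 = 10882
Then: 10882 + -9360 = 1522
A) 1522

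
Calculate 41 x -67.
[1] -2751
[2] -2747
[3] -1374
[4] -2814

41 * -67 = -2747
2) -2747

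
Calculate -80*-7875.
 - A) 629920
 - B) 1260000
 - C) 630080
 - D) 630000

-80 * -7875 = 630000
D) 630000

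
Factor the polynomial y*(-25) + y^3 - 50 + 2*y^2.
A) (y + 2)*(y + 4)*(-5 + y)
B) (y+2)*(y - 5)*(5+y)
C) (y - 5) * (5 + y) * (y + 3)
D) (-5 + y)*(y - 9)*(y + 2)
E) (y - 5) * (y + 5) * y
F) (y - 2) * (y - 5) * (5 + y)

We need to factor y*(-25) + y^3 - 50 + 2*y^2.
The factored form is (y+2)*(y - 5)*(5+y).
B) (y+2)*(y - 5)*(5+y)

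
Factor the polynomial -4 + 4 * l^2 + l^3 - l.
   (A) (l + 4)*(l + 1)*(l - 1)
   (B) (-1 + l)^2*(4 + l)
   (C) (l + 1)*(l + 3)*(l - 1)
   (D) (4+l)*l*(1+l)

We need to factor -4 + 4 * l^2 + l^3 - l.
The factored form is (l + 4)*(l + 1)*(l - 1).
A) (l + 4)*(l + 1)*(l - 1)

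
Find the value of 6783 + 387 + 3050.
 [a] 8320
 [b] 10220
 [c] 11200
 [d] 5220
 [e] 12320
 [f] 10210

First: 6783 + 387 = 7170
Then: 7170 + 3050 = 10220
b) 10220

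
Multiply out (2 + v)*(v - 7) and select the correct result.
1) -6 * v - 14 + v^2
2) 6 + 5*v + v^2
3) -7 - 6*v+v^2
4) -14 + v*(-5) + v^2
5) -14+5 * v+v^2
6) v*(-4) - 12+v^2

Expanding (2 + v)*(v - 7):
= -14 + v*(-5) + v^2
4) -14 + v*(-5) + v^2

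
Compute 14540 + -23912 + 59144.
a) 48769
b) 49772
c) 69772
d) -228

First: 14540 + -23912 = -9372
Then: -9372 + 59144 = 49772
b) 49772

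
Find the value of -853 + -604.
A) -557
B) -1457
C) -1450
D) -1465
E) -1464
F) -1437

-853 + -604 = -1457
B) -1457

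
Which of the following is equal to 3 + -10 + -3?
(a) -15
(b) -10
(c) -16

First: 3 + -10 = -7
Then: -7 + -3 = -10
b) -10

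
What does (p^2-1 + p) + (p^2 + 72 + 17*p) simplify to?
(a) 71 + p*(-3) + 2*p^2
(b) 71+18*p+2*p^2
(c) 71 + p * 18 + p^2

Adding the polynomials and combining like terms:
(p^2 - 1 + p) + (p^2 + 72 + 17*p)
= 71+18*p+2*p^2
b) 71+18*p+2*p^2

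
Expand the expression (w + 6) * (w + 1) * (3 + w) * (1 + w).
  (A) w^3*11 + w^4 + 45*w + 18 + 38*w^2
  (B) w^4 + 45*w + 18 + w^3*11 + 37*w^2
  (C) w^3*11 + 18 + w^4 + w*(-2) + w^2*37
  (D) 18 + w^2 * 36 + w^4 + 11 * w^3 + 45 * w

Expanding (w + 6) * (w + 1) * (3 + w) * (1 + w):
= w^4 + 45*w + 18 + w^3*11 + 37*w^2
B) w^4 + 45*w + 18 + w^3*11 + 37*w^2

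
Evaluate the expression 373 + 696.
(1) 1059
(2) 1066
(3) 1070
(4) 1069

373 + 696 = 1069
4) 1069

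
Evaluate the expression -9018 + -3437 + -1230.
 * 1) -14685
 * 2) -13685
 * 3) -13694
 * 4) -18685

First: -9018 + -3437 = -12455
Then: -12455 + -1230 = -13685
2) -13685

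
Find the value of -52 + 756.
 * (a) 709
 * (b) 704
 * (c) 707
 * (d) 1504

-52 + 756 = 704
b) 704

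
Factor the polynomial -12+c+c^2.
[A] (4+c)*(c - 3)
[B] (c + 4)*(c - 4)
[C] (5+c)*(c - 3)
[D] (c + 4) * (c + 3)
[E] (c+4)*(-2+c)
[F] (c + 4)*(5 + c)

We need to factor -12+c+c^2.
The factored form is (4+c)*(c - 3).
A) (4+c)*(c - 3)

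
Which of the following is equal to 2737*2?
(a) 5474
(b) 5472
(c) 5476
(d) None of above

2737 * 2 = 5474
a) 5474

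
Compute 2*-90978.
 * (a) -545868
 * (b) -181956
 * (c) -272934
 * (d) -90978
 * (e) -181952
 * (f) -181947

2 * -90978 = -181956
b) -181956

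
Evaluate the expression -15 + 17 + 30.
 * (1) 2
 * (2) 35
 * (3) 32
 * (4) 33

First: -15 + 17 = 2
Then: 2 + 30 = 32
3) 32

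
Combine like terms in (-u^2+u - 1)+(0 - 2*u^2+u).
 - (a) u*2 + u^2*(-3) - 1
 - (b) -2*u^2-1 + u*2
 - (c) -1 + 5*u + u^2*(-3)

Adding the polynomials and combining like terms:
(-u^2 + u - 1) + (0 - 2*u^2 + u)
= u*2 + u^2*(-3) - 1
a) u*2 + u^2*(-3) - 1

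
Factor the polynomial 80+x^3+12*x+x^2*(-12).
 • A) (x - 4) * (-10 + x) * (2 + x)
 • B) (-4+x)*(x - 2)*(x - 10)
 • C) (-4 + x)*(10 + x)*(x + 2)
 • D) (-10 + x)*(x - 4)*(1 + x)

We need to factor 80+x^3+12*x+x^2*(-12).
The factored form is (x - 4) * (-10 + x) * (2 + x).
A) (x - 4) * (-10 + x) * (2 + x)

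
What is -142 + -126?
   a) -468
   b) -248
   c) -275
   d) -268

-142 + -126 = -268
d) -268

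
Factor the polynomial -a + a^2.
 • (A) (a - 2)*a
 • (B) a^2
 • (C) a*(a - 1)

We need to factor -a + a^2.
The factored form is a*(a - 1).
C) a*(a - 1)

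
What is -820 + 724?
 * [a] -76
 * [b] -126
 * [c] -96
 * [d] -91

-820 + 724 = -96
c) -96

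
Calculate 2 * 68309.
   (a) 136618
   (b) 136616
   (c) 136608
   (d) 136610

2 * 68309 = 136618
a) 136618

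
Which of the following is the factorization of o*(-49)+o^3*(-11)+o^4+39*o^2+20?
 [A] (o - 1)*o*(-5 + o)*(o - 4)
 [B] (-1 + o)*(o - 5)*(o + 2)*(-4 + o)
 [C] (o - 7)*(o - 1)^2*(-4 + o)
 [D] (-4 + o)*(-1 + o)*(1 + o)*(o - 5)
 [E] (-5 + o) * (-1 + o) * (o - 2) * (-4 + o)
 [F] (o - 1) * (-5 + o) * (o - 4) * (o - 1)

We need to factor o*(-49)+o^3*(-11)+o^4+39*o^2+20.
The factored form is (o - 1) * (-5 + o) * (o - 4) * (o - 1).
F) (o - 1) * (-5 + o) * (o - 4) * (o - 1)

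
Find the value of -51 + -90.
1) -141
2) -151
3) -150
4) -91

-51 + -90 = -141
1) -141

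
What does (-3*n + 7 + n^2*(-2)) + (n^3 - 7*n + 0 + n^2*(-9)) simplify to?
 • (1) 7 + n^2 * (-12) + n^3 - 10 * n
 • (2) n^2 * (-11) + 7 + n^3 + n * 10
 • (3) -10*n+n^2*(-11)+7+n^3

Adding the polynomials and combining like terms:
(-3*n + 7 + n^2*(-2)) + (n^3 - 7*n + 0 + n^2*(-9))
= -10*n+n^2*(-11)+7+n^3
3) -10*n+n^2*(-11)+7+n^3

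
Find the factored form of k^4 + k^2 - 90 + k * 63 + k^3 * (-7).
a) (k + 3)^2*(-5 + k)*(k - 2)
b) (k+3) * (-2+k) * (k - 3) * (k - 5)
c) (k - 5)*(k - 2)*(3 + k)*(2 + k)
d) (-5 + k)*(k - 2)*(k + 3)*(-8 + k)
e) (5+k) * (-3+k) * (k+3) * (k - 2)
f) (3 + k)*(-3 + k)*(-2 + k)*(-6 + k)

We need to factor k^4 + k^2 - 90 + k * 63 + k^3 * (-7).
The factored form is (k+3) * (-2+k) * (k - 3) * (k - 5).
b) (k+3) * (-2+k) * (k - 3) * (k - 5)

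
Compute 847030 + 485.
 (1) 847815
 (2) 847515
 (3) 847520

847030 + 485 = 847515
2) 847515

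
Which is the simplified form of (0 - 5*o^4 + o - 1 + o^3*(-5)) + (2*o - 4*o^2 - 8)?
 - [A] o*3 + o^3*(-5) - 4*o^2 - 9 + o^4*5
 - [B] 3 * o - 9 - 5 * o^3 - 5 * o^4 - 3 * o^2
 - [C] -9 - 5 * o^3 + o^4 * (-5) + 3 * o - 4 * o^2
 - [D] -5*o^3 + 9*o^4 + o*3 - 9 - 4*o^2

Adding the polynomials and combining like terms:
(0 - 5*o^4 + o - 1 + o^3*(-5)) + (2*o - 4*o^2 - 8)
= -9 - 5 * o^3 + o^4 * (-5) + 3 * o - 4 * o^2
C) -9 - 5 * o^3 + o^4 * (-5) + 3 * o - 4 * o^2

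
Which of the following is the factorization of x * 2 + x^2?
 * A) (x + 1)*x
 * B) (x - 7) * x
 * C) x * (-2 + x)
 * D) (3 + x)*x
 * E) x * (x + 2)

We need to factor x * 2 + x^2.
The factored form is x * (x + 2).
E) x * (x + 2)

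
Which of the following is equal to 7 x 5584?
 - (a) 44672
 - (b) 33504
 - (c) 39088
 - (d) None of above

7 * 5584 = 39088
c) 39088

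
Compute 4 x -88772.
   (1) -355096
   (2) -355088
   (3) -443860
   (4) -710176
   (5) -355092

4 * -88772 = -355088
2) -355088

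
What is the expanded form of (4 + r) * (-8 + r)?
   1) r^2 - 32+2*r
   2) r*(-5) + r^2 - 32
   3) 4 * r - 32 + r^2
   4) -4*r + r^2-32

Expanding (4 + r) * (-8 + r):
= -4*r + r^2-32
4) -4*r + r^2-32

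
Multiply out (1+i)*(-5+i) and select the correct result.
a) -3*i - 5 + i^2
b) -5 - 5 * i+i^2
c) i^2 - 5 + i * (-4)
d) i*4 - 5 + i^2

Expanding (1+i)*(-5+i):
= i^2 - 5 + i * (-4)
c) i^2 - 5 + i * (-4)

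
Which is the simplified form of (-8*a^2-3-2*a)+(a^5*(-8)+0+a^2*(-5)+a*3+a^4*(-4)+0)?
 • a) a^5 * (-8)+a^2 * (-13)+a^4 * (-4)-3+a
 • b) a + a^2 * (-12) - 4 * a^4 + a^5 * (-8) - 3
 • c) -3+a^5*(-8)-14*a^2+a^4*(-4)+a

Adding the polynomials and combining like terms:
(-8*a^2 - 3 - 2*a) + (a^5*(-8) + 0 + a^2*(-5) + a*3 + a^4*(-4) + 0)
= a^5 * (-8)+a^2 * (-13)+a^4 * (-4)-3+a
a) a^5 * (-8)+a^2 * (-13)+a^4 * (-4)-3+a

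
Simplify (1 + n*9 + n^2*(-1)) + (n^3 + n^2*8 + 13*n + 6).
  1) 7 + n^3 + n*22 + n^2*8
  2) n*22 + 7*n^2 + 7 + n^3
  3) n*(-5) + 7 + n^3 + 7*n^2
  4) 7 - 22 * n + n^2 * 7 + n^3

Adding the polynomials and combining like terms:
(1 + n*9 + n^2*(-1)) + (n^3 + n^2*8 + 13*n + 6)
= n*22 + 7*n^2 + 7 + n^3
2) n*22 + 7*n^2 + 7 + n^3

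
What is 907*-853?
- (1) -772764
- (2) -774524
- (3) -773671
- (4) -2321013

907 * -853 = -773671
3) -773671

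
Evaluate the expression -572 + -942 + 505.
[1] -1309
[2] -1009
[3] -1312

First: -572 + -942 = -1514
Then: -1514 + 505 = -1009
2) -1009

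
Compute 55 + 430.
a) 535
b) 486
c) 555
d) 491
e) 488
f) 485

55 + 430 = 485
f) 485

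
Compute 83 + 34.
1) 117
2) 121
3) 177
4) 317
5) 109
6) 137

83 + 34 = 117
1) 117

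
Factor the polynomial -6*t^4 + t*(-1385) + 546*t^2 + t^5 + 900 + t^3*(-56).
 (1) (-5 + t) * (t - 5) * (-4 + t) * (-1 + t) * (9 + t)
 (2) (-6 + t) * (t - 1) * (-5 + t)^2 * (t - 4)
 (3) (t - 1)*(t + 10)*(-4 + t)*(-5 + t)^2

We need to factor -6*t^4 + t*(-1385) + 546*t^2 + t^5 + 900 + t^3*(-56).
The factored form is (-5 + t) * (t - 5) * (-4 + t) * (-1 + t) * (9 + t).
1) (-5 + t) * (t - 5) * (-4 + t) * (-1 + t) * (9 + t)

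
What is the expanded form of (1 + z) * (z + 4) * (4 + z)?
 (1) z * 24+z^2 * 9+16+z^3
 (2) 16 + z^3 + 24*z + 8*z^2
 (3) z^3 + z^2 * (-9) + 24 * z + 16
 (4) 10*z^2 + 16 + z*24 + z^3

Expanding (1 + z) * (z + 4) * (4 + z):
= z * 24+z^2 * 9+16+z^3
1) z * 24+z^2 * 9+16+z^3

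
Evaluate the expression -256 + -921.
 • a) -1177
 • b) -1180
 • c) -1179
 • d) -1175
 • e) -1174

-256 + -921 = -1177
a) -1177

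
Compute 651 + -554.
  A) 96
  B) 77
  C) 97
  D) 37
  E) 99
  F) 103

651 + -554 = 97
C) 97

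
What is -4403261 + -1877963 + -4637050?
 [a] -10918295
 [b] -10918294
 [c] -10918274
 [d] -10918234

First: -4403261 + -1877963 = -6281224
Then: -6281224 + -4637050 = -10918274
c) -10918274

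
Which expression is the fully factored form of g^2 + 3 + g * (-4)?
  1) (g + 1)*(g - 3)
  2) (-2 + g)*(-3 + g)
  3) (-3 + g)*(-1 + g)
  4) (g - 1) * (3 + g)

We need to factor g^2 + 3 + g * (-4).
The factored form is (-3 + g)*(-1 + g).
3) (-3 + g)*(-1 + g)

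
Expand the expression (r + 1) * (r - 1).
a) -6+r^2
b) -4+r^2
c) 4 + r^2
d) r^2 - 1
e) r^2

Expanding (r + 1) * (r - 1):
= r^2 - 1
d) r^2 - 1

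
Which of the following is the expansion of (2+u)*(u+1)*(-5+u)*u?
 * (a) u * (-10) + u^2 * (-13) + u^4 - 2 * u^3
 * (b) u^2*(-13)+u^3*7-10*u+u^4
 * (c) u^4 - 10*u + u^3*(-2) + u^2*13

Expanding (2+u)*(u+1)*(-5+u)*u:
= u * (-10) + u^2 * (-13) + u^4 - 2 * u^3
a) u * (-10) + u^2 * (-13) + u^4 - 2 * u^3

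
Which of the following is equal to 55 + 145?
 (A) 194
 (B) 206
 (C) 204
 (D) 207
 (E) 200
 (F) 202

55 + 145 = 200
E) 200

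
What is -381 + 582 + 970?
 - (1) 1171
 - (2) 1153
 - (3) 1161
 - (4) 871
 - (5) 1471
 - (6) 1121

First: -381 + 582 = 201
Then: 201 + 970 = 1171
1) 1171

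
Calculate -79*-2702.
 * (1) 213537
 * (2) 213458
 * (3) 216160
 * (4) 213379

-79 * -2702 = 213458
2) 213458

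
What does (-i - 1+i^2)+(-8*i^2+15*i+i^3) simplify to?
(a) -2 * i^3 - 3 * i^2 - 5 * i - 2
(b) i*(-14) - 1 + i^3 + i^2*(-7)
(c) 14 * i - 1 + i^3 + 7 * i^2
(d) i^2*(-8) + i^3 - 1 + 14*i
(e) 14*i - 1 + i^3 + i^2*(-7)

Adding the polynomials and combining like terms:
(-i - 1 + i^2) + (-8*i^2 + 15*i + i^3)
= 14*i - 1 + i^3 + i^2*(-7)
e) 14*i - 1 + i^3 + i^2*(-7)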